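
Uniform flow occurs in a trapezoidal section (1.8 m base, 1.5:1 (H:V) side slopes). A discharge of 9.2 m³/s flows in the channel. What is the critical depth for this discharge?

y_c = 1.04 m

At critical depth, Q² T / (g A³) = 1, i.e. A³/T = Q²/g = 9.2²/9.81 = 8.628.
Trying y = 1.25 m: A³/T = 17.47 — high.
Trying y = 0.759 m: A³/T = 2.721 — low.
Trying y = 1.04 m: A³/T = 8.673 — ≈ 8.628.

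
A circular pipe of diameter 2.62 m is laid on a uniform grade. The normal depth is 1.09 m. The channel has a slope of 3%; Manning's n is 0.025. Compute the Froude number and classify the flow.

For a circular section of diameter D = 2.62 m at depth y = 1.09 m, the central angle is θ = 2 arccos(1 − 2y/D) = 2.804 rad. Then A = (D²/8)(θ − sin θ) = 2.122 m² and P = Dθ/2 = 3.673 m.
Hydraulic radius R = A/P = 2.122/3.673 = 0.5777 m.
V = (1/n) R^(2/3) √S = (1/0.025) × 0.5777^(2/3) × √0.03 = 4.805 m/s. Hydraulic depth D_h = A/T = 2.122/2.583 = 0.8216 m.
Froude number Fr = V/√(g·D_h) = 4.805/√(9.81×0.8216) = 1.69, which is greater than 1, so the flow is supercritical.

supercritical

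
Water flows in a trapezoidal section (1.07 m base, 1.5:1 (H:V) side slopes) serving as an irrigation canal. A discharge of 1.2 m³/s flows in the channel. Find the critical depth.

At critical depth, Q² T / (g A³) = 1, i.e. A³/T = Q²/g = 1.2²/9.81 = 0.1468.
Trying y = 0.467 m: A³/T = 0.2288 — too large.
Trying y = 0.328 m: A³/T = 0.06547 — too small.
Trying y = 0.413 m: A³/T = 0.1471 — close enough.

y_c = 0.413 m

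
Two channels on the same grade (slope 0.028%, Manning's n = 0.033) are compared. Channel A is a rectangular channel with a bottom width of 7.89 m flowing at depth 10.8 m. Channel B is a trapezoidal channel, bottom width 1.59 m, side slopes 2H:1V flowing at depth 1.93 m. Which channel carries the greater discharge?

channel A

Channel A: Flow area A = b·y = 7.89 × 10.8 = 85.21 m². Wetted perimeter P = b + 2y = 7.89 + 2×10.8 = 29.49 m. Hydraulic radius R = A/P = 85.21/29.49 = 2.89 m. Q_A = (1/0.033)·85.21·2.89^(2/3)·√0.00028 = 87.66 m³/s.
Channel B: With bottom width b = 1.59 m and side slope z = 2: A = (b + zy)y = (1.59 + 2×1.93)×1.93 = 10.52 m²; P = b + 2y√(1+z²) = 1.59 + 2×1.93×2.236 = 10.22 m. Hydraulic radius R = A/P = 10.52/10.22 = 1.029 m. Q_B = (1/0.033)·10.52·1.029^(2/3)·√0.00028 = 5.437 m³/s.
Q_A = 87.66 m³/s vs Q_B = 5.437 m³/s, so channel A carries more.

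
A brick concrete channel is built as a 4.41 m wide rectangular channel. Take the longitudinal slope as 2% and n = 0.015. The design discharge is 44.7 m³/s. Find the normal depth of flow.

y_n = 1.25 m

Manning's equation rearranged: A R^(2/3) = nQ / (1·√S) = 0.015 × 44.7 / (√0.02) = 4.741.
Trying y = 1.4 m: A R^(2/3) = 5.567 — too large.
Trying y = 1.09 m: A R^(2/3) = 3.895 — too small.
Trying y = 1.25 m: A R^(2/3) = 4.742 — close enough.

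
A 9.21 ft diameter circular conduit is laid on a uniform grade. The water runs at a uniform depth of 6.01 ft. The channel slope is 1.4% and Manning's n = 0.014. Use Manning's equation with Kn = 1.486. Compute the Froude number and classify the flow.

supercritical

For a circular section of diameter D = 9.21 ft at depth y = 6.01 ft, the central angle is θ = 2 arccos(1 − 2y/D) = 3.762 rad. Then A = (D²/8)(θ − sin θ) = 46.05 ft² and P = Dθ/2 = 17.32 ft.
Hydraulic radius R = A/P = 46.05/17.32 = 2.658 ft.
V = (1.486/n) R^(2/3) √S = (1.486/0.014) × 2.658^(2/3) × √0.014 = 24.1 ft/s. Hydraulic depth D_h = A/T = 46.05/8.771 = 5.25 ft.
Froude number Fr = V/√(g·D_h) = 24.1/√(32.2×5.25) = 1.85, which is greater than 1, so the flow is supercritical.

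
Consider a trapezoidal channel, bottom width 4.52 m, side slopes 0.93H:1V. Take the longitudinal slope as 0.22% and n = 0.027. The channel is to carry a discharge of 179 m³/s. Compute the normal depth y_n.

y_n = 5.5 m

Manning's equation rearranged: A R^(2/3) = nQ / (1·√S) = 0.027 × 179 / (√0.0022) = 103.
At y = 6.98 m: A R^(2/3) = 168.9 — high.
At y = 4.67 m: A R^(2/3) = 74.11 — low.
At y = 5.5 m: A R^(2/3) = 103.1 — close enough.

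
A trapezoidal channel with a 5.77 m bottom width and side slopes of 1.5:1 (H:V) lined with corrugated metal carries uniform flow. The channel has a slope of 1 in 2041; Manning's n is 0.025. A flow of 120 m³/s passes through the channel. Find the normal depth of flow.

y_n = 5.07 m

Manning's equation rearranged: A R^(2/3) = nQ / (1·√S) = 0.025 × 120 / (√0.00049) = 135.5.
Trying y = 5.76 m: A R^(2/3) = 177.5 — too large.
Trying y = 4.5 m: A R^(2/3) = 105.5 — too small.
Trying y = 5.07 m: A R^(2/3) = 135.3 — close enough.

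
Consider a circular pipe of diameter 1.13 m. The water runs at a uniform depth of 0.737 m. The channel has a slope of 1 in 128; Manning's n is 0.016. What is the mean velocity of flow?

For a circular section of diameter D = 1.13 m at depth y = 0.737 m, the central angle is θ = 2 arccos(1 − 2y/D) = 3.76 rad. Then A = (D²/8)(θ − sin θ) = 0.6928 m² and P = Dθ/2 = 2.125 m.
Hydraulic radius R = A/P = 0.6928/2.125 = 0.3261 m.
From Manning's equation, V = (1/n) R^(2/3) S^(1/2) = (1/0.016) × 0.3261^(2/3) × 0.007812^(1/2) = 2.62 m/s.

V = 2.62 m/s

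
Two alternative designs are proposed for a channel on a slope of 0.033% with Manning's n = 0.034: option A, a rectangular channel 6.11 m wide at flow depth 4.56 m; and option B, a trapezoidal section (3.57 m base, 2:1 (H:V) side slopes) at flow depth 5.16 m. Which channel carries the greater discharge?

Channel A: Flow area A = b·y = 6.11 × 4.56 = 27.86 m². Wetted perimeter P = b + 2y = 6.11 + 2×4.56 = 15.23 m. Hydraulic radius R = A/P = 27.86/15.23 = 1.829 m. Q_A = (1/0.034)·27.86·1.829^(2/3)·√0.00033 = 22.27 m³/s.
Channel B: With bottom width b = 3.57 m and side slope z = 2: A = (b + zy)y = (3.57 + 2×5.16)×5.16 = 71.67 m²; P = b + 2y√(1+z²) = 3.57 + 2×5.16×2.236 = 26.65 m. Hydraulic radius R = A/P = 71.67/26.65 = 2.69 m. Q_B = (1/0.034)·71.67·2.69^(2/3)·√0.00033 = 74.06 m³/s.
Q_A = 22.27 m³/s vs Q_B = 74.06 m³/s, so channel B carries more.

channel B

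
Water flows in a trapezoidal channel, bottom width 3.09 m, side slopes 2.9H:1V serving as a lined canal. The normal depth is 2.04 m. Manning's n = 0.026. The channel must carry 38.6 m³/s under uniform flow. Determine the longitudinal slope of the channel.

S = 0.0024

With bottom width b = 3.09 m and side slope z = 2.9: A = (b + zy)y = (3.09 + 2.9×2.04)×2.04 = 18.37 m²; P = b + 2y√(1+z²) = 3.09 + 2×2.04×3.068 = 15.61 m.
Hydraulic radius R = A/P = 18.37/15.61 = 1.177 m.
From Manning's equation, S = [nQ / (1 A R^(2/3))]² = [0.026 × 38.6 / (1 × 18.37 × 1.177^(2/3))]² = 0.0024.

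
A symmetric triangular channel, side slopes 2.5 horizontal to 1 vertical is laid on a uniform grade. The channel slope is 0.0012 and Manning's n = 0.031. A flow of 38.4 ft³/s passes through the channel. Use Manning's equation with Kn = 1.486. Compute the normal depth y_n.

y_n = 2.79 ft

Manning's equation rearranged: A R^(2/3) = nQ / (1.486·√S) = 0.031 × 38.4 / (1.486 × √0.0012) = 23.13.
At y = 1.94 ft: A R^(2/3) = 8.775 — low.
At y = 3.36 ft: A R^(2/3) = 37.96 — high.
At y = 2.79 ft: A R^(2/3) = 23.12 — ≈ 23.13.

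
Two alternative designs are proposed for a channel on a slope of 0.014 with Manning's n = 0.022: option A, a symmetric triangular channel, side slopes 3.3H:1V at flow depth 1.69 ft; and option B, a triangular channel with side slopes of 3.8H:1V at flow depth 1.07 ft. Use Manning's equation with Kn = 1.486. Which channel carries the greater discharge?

Channel A: For a triangular section with side slope z = 3.3: A = zy² = 3.3×1.69² = 9.425 ft²; P = 2y√(1+z²) = 2×1.69×3.448 = 11.65 ft. Hydraulic radius R = A/P = 9.425/11.65 = 0.8087 ft. Q_A = (1.486/0.022)·9.425·0.8087^(2/3)·√0.014 = 65.38 ft³/s.
Channel B: For a triangular section with side slope z = 3.8: A = zy² = 3.8×1.07² = 4.351 ft²; P = 2y√(1+z²) = 2×1.07×3.929 = 8.409 ft. Hydraulic radius R = A/P = 4.351/8.409 = 0.5174 ft. Q_B = (1.486/0.022)·4.351·0.5174^(2/3)·√0.014 = 22.41 ft³/s.
Q_A = 65.38 ft³/s vs Q_B = 22.41 ft³/s, so channel A carries more.

channel A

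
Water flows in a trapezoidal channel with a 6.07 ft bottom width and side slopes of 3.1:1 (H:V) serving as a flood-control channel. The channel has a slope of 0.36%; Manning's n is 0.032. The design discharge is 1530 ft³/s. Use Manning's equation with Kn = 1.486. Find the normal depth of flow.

y_n = 7.47 ft

Manning's equation rearranged: A R^(2/3) = nQ / (1.486·√S) = 0.032 × 1530 / (1.486 × √0.0036) = 549.1.
Try y = 9.4 ft: A R^(2/3) = 957.1 — over.
Try y = 5.52 ft: A R^(2/3) = 268.8 — short.
Try y = 7.47 ft: A R^(2/3) = 549.1 — matches.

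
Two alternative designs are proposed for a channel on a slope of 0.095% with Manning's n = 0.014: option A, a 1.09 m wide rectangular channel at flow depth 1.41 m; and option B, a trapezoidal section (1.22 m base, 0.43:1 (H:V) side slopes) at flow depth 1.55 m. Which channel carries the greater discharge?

channel B

Channel A: Flow area A = b·y = 1.09 × 1.41 = 1.537 m². Wetted perimeter P = b + 2y = 1.09 + 2×1.41 = 3.91 m. Hydraulic radius R = A/P = 1.537/3.91 = 0.3931 m. Q_A = (1/0.014)·1.537·0.3931^(2/3)·√0.00095 = 1.816 m³/s.
Channel B: With bottom width b = 1.22 m and side slope z = 0.43: A = (b + zy)y = (1.22 + 0.43×1.55)×1.55 = 2.924 m²; P = b + 2y√(1+z²) = 1.22 + 2×1.55×1.089 = 4.594 m. Hydraulic radius R = A/P = 2.924/4.594 = 0.6364 m. Q_B = (1/0.014)·2.924·0.6364^(2/3)·√0.00095 = 4.763 m³/s.
Q_A = 1.816 m³/s vs Q_B = 4.763 m³/s, so channel B carries more.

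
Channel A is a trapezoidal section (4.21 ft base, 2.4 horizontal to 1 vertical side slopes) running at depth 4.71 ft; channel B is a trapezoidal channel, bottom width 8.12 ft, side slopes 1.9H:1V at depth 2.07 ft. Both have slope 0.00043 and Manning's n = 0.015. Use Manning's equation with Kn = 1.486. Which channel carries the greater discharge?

Channel A: With bottom width b = 4.21 ft and side slope z = 2.4: A = (b + zy)y = (4.21 + 2.4×4.71)×4.71 = 73.07 ft²; P = b + 2y√(1+z²) = 4.21 + 2×4.71×2.6 = 28.7 ft. Hydraulic radius R = A/P = 73.07/28.7 = 2.546 ft. Q_A = (1.486/0.015)·73.07·2.546^(2/3)·√0.00043 = 279.9 ft³/s.
Channel B: With bottom width b = 8.12 ft and side slope z = 1.9: A = (b + zy)y = (8.12 + 1.9×2.07)×2.07 = 24.95 ft²; P = b + 2y√(1+z²) = 8.12 + 2×2.07×2.147 = 17.01 ft. Hydraulic radius R = A/P = 24.95/17.01 = 1.467 ft. Q_B = (1.486/0.015)·24.95·1.467^(2/3)·√0.00043 = 66.17 ft³/s.
Q_A = 279.9 ft³/s vs Q_B = 66.17 ft³/s, so channel A carries more.

channel A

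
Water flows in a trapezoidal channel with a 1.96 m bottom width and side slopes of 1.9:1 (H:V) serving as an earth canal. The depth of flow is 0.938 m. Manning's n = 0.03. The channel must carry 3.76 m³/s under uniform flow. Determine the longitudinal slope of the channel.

S = 0.0021

With bottom width b = 1.96 m and side slope z = 1.9: A = (b + zy)y = (1.96 + 1.9×0.938)×0.938 = 3.51 m²; P = b + 2y√(1+z²) = 1.96 + 2×0.938×2.147 = 5.988 m.
Hydraulic radius R = A/P = 3.51/5.988 = 0.5862 m.
From Manning's equation, S = [nQ / (1 A R^(2/3))]² = [0.03 × 3.76 / (1 × 3.51 × 0.5862^(2/3))]² = 0.0021.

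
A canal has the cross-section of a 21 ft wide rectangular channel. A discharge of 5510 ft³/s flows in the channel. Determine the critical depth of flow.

y_c = 12.9 ft

For a rectangular channel, critical depth y_c = (q²/g)^(1/3) where q = Q/b = 5510/21 = 262.4 ft²/s.
So y_c = (262.4²/32.2)^(1/3) = 12.9 ft.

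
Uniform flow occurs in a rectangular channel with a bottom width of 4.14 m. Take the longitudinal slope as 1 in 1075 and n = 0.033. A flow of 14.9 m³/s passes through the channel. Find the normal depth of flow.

Manning's equation rearranged: A R^(2/3) = nQ / (1·√S) = 0.033 × 14.9 / (√0.0009302) = 16.12.
At y = 2.37 m: A R^(2/3) = 10.49 — short.
At y = 4.11 m: A R^(2/3) = 21.06 — over.
At y = 3.31 m: A R^(2/3) = 16.1 — ≈ 16.12.

y_n = 3.31 m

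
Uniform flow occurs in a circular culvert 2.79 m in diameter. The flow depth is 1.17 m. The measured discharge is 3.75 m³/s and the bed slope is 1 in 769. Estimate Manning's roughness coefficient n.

For a circular section of diameter D = 2.79 m at depth y = 1.17 m, the central angle is θ = 2 arccos(1 − 2y/D) = 2.818 rad. Then A = (D²/8)(θ − sin θ) = 2.432 m² and P = Dθ/2 = 3.931 m.
Hydraulic radius R = A/P = 2.432/3.931 = 0.6187 m.
Rearranging Manning's equation: n = (1/Q) A R^(2/3) S^(1/2) = (1/3.75) × 2.432 × 0.6187^(2/3) × √0.0013 = 0.017.

n = 0.017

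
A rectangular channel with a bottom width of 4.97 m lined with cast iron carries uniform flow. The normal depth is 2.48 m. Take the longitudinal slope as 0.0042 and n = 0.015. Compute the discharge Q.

Flow area A = b·y = 4.97 × 2.48 = 12.33 m². Wetted perimeter P = b + 2y = 4.97 + 2×2.48 = 9.93 m.
Hydraulic radius R = A/P = 12.33/9.93 = 1.241 m.
Manning's equation: Q = (1/n) A R^(2/3) S^(1/2) = (1/0.015) × 12.33 × 1.241^(2/3) × 0.0042^(1/2) = 61.5 m³/s.

Q = 61.5 m³/s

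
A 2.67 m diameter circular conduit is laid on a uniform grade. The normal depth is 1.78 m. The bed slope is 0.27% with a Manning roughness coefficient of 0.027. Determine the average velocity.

V = 1.63 m/s

For a circular section of diameter D = 2.67 m at depth y = 1.78 m, the central angle is θ = 2 arccos(1 − 2y/D) = 3.821 rad. Then A = (D²/8)(θ − sin θ) = 3.965 m² and P = Dθ/2 = 5.101 m.
Hydraulic radius R = A/P = 3.965/5.101 = 0.7773 m.
From Manning's equation, V = (1/n) R^(2/3) S^(1/2) = (1/0.027) × 0.7773^(2/3) × 0.0027^(1/2) = 1.63 m/s.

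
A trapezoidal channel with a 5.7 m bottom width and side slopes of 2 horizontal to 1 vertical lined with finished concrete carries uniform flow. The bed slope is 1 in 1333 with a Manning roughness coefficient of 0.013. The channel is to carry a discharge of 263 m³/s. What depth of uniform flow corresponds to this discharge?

y_n = 4.52 m

Manning's equation rearranged: A R^(2/3) = nQ / (1·√S) = 0.013 × 263 / (√0.0007502) = 124.8.
Trying y = 3.2 m: A R^(2/3) = 60.12 — too small.
Trying y = 5.22 m: A R^(2/3) = 171.4 — too large.
Trying y = 4.52 m: A R^(2/3) = 125 — ≈ 124.8.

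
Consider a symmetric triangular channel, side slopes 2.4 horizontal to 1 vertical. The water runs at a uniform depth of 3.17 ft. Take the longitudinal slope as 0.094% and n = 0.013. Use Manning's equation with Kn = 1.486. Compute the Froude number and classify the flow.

subcritical

For a triangular section with side slope z = 2.4: A = zy² = 2.4×3.17² = 24.12 ft²; P = 2y√(1+z²) = 2×3.17×2.6 = 16.48 ft.
Hydraulic radius R = A/P = 24.12/16.48 = 1.463 ft.
V = (1.486/n) R^(2/3) √S = (1.486/0.013) × 1.463^(2/3) × √0.00094 = 4.517 ft/s. Hydraulic depth D_h = A/T = 24.12/15.22 = 1.585 ft.
Froude number Fr = V/√(g·D_h) = 4.517/√(32.2×1.585) = 0.632, which is less than 1, so the flow is subcritical.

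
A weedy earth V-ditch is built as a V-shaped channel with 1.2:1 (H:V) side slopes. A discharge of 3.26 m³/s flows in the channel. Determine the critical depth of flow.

y_c = 1.09 m

At critical depth, Q² T / (g A³) = 1, i.e. A³/T = Q²/g = 3.26²/9.81 = 1.083.
Try y = 0.855 m: A³/T = 0.329 — too small.
Try y = 1.28 m: A³/T = 2.474 — too large.
Try y = 1.09 m: A³/T = 1.108 — matches.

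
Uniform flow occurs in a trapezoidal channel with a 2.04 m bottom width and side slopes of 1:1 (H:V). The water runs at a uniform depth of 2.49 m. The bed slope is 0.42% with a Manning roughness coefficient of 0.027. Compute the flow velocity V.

V = 2.77 m/s

With bottom width b = 2.04 m and side slope z = 1: A = (b + zy)y = (2.04 + 1×2.49)×2.49 = 11.28 m²; P = b + 2y√(1+z²) = 2.04 + 2×2.49×1.414 = 9.083 m.
Hydraulic radius R = A/P = 11.28/9.083 = 1.242 m.
From Manning's equation, V = (1/n) R^(2/3) S^(1/2) = (1/0.027) × 1.242^(2/3) × 0.0042^(1/2) = 2.77 m/s.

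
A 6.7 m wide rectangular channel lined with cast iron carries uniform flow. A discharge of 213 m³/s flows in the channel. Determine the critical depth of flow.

For a rectangular channel, critical depth y_c = (q²/g)^(1/3) where q = Q/b = 213/6.7 = 31.79 m²/s.
So y_c = (31.79²/9.81)^(1/3) = 4.69 m.

y_c = 4.69 m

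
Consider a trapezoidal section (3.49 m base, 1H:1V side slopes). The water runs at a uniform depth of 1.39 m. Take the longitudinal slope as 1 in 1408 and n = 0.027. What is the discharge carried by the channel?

Q = 6.31 m³/s

With bottom width b = 3.49 m and side slope z = 1: A = (b + zy)y = (3.49 + 1×1.39)×1.39 = 6.783 m²; P = b + 2y√(1+z²) = 3.49 + 2×1.39×1.414 = 7.422 m.
Hydraulic radius R = A/P = 6.783/7.422 = 0.914 m.
Manning's equation: Q = (1/n) A R^(2/3) S^(1/2) = (1/0.027) × 6.783 × 0.914^(2/3) × 0.0007102^(1/2) = 6.31 m³/s.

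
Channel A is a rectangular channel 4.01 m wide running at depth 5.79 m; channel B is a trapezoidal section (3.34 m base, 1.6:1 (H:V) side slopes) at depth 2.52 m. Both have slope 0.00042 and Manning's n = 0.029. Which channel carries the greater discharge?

channel A

Channel A: Flow area A = b·y = 4.01 × 5.79 = 23.22 m². Wetted perimeter P = b + 2y = 4.01 + 2×5.79 = 15.59 m. Hydraulic radius R = A/P = 23.22/15.59 = 1.489 m. Q_A = (1/0.029)·23.22·1.489^(2/3)·√0.00042 = 21.4 m³/s.
Channel B: With bottom width b = 3.34 m and side slope z = 1.6: A = (b + zy)y = (3.34 + 1.6×2.52)×2.52 = 18.58 m²; P = b + 2y√(1+z²) = 3.34 + 2×2.52×1.887 = 12.85 m. Hydraulic radius R = A/P = 18.58/12.85 = 1.446 m. Q_B = (1/0.029)·18.58·1.446^(2/3)·√0.00042 = 16.79 m³/s.
Q_A = 21.4 m³/s vs Q_B = 16.79 m³/s, so channel A carries more.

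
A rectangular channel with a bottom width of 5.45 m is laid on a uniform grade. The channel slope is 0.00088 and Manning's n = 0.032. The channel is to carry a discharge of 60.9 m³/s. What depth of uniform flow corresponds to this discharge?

y_n = 7.58 m

Manning's equation rearranged: A R^(2/3) = nQ / (1·√S) = 0.032 × 60.9 / (√0.00088) = 65.69.
At y = 9.07 m: A R^(2/3) = 80.94 — over.
At y = 7.58 m: A R^(2/3) = 65.67 — close enough.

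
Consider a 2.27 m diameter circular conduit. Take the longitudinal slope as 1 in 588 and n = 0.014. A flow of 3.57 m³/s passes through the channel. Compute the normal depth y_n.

y_n = 1.05 m

Manning's equation rearranged: A R^(2/3) = nQ / (1·√S) = 0.014 × 3.57 / (√0.001701) = 1.212.
Try y = 0.902 m: A R^(2/3) = 0.9236 — short.
Try y = 1.05 m: A R^(2/3) = 1.213 — close enough.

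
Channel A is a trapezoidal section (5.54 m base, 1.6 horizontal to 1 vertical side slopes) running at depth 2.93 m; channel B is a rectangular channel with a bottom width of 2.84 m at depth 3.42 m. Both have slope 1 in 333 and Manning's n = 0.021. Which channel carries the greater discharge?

Channel A: With bottom width b = 5.54 m and side slope z = 1.6: A = (b + zy)y = (5.54 + 1.6×2.93)×2.93 = 29.97 m²; P = b + 2y√(1+z²) = 5.54 + 2×2.93×1.887 = 16.6 m. Hydraulic radius R = A/P = 29.97/16.6 = 1.806 m. Q_A = (1/0.021)·29.97·1.806^(2/3)·√0.003003 = 116 m³/s.
Channel B: Flow area A = b·y = 2.84 × 3.42 = 9.713 m². Wetted perimeter P = b + 2y = 2.84 + 2×3.42 = 9.68 m. Hydraulic radius R = A/P = 9.713/9.68 = 1.003 m. Q_B = (1/0.021)·9.713·1.003^(2/3)·√0.003003 = 25.4 m³/s.
Q_A = 116 m³/s vs Q_B = 25.4 m³/s, so channel A carries more.

channel A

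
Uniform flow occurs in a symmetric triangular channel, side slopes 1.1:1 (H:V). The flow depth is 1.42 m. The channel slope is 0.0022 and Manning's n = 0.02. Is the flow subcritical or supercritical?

subcritical

For a triangular section with side slope z = 1.1: A = zy² = 1.1×1.42² = 2.218 m²; P = 2y√(1+z²) = 2×1.42×1.487 = 4.222 m.
Hydraulic radius R = A/P = 2.218/4.222 = 0.5254 m.
V = (1/n) R^(2/3) √S = (1/0.02) × 0.5254^(2/3) × √0.0022 = 1.527 m/s. Hydraulic depth D_h = A/T = 2.218/3.124 = 0.71 m.
Froude number Fr = V/√(g·D_h) = 1.527/√(9.81×0.71) = 0.579, which is less than 1, so the flow is subcritical.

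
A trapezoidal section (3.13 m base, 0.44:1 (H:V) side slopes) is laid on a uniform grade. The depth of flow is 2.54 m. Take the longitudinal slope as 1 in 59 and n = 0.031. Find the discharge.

Q = 52.4 m³/s

With bottom width b = 3.13 m and side slope z = 0.44: A = (b + zy)y = (3.13 + 0.44×2.54)×2.54 = 10.79 m²; P = b + 2y√(1+z²) = 3.13 + 2×2.54×1.093 = 8.68 m.
Hydraulic radius R = A/P = 10.79/8.68 = 1.243 m.
Manning's equation: Q = (1/n) A R^(2/3) S^(1/2) = (1/0.031) × 10.79 × 1.243^(2/3) × 0.01695^(1/2) = 52.4 m³/s.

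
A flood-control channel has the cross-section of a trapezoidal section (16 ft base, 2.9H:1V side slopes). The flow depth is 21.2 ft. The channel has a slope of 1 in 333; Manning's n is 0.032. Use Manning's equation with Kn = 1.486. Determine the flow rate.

Q = 21000 ft³/s

With bottom width b = 16 ft and side slope z = 2.9: A = (b + zy)y = (16 + 2.9×21.2)×21.2 = 1643 ft²; P = b + 2y√(1+z²) = 16 + 2×21.2×3.068 = 146.1 ft.
Hydraulic radius R = A/P = 1643/146.1 = 11.25 ft.
Manning's equation: Q = (1.486/n) A R^(2/3) S^(1/2) = (1.486/0.032) × 1643 × 11.25^(2/3) × 0.003003^(1/2) = 21000 ft³/s.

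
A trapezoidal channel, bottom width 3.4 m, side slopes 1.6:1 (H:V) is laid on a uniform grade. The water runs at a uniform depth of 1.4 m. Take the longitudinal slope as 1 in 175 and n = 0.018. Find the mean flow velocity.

V = 3.94 m/s

With bottom width b = 3.4 m and side slope z = 1.6: A = (b + zy)y = (3.4 + 1.6×1.4)×1.4 = 7.896 m²; P = b + 2y√(1+z²) = 3.4 + 2×1.4×1.887 = 8.683 m.
Hydraulic radius R = A/P = 7.896/8.683 = 0.9094 m.
From Manning's equation, V = (1/n) R^(2/3) S^(1/2) = (1/0.018) × 0.9094^(2/3) × 0.005714^(1/2) = 3.94 m/s.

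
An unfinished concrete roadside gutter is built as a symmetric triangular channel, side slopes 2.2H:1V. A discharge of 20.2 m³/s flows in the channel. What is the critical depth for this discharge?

At critical depth, Q² T / (g A³) = 1, i.e. A³/T = Q²/g = 20.2²/9.81 = 41.59.
At y = 1.34 m: A³/T = 10.46 — too small.
At y = 2.04 m: A³/T = 85.5 — too large.
At y = 1.77 m: A³/T = 42.04 — matches.

y_c = 1.77 m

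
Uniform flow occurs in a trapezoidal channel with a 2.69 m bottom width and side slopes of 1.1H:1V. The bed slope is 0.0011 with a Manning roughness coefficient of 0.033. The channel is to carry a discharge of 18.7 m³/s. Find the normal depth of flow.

y_n = 2.65 m

Manning's equation rearranged: A R^(2/3) = nQ / (1·√S) = 0.033 × 18.7 / (√0.0011) = 18.61.
Try y = 3.38 m: A R^(2/3) = 30.85 — high.
Try y = 1.93 m: A R^(2/3) = 9.911 — low.
Try y = 2.65 m: A R^(2/3) = 18.64 — close enough.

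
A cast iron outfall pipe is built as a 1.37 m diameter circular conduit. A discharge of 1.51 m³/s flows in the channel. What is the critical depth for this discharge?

y_c = 0.645 m

At critical depth, Q² T / (g A³) = 1, i.e. A³/T = Q²/g = 1.51²/9.81 = 0.2324.
Trying y = 0.732 m: A³/T = 0.3766 — over.
Trying y = 0.553 m: A³/T = 0.1288 — short.
Trying y = 0.645 m: A³/T = 0.2322 — close enough.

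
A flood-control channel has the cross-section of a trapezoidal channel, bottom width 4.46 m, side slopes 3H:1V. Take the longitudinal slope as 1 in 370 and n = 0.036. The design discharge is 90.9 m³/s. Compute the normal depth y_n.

Manning's equation rearranged: A R^(2/3) = nQ / (1·√S) = 0.036 × 90.9 / (√0.002703) = 62.95.
Try y = 2.42 m: A R^(2/3) = 36.08 — short.
Try y = 3.39 m: A R^(2/3) = 76.48 — over.
Try y = 3.11 m: A R^(2/3) = 62.93 — close enough.

y_n = 3.11 m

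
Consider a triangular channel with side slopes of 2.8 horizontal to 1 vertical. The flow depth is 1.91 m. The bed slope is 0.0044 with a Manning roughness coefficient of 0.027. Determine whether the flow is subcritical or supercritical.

For a triangular section with side slope z = 2.8: A = zy² = 2.8×1.91² = 10.21 m²; P = 2y√(1+z²) = 2×1.91×2.973 = 11.36 m.
Hydraulic radius R = A/P = 10.21/11.36 = 0.8994 m.
V = (1/n) R^(2/3) √S = (1/0.027) × 0.8994^(2/3) × √0.0044 = 2.289 m/s. Hydraulic depth D_h = A/T = 10.21/10.7 = 0.955 m.
Froude number Fr = V/√(g·D_h) = 2.289/√(9.81×0.955) = 0.748, which is less than 1, so the flow is subcritical.

subcritical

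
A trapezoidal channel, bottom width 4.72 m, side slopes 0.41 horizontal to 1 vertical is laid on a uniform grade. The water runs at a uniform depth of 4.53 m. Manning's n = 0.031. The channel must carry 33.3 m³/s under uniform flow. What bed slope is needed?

With bottom width b = 4.72 m and side slope z = 0.41: A = (b + zy)y = (4.72 + 0.41×4.53)×4.53 = 29.8 m²; P = b + 2y√(1+z²) = 4.72 + 2×4.53×1.081 = 14.51 m.
Hydraulic radius R = A/P = 29.8/14.51 = 2.053 m.
From Manning's equation, S = [nQ / (1 A R^(2/3))]² = [0.031 × 33.3 / (1 × 29.8 × 2.053^(2/3))]² = 0.00046.

S = 0.00046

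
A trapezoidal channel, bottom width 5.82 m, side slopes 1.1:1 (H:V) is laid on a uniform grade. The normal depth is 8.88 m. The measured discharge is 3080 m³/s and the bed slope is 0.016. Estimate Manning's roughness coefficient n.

With bottom width b = 5.82 m and side slope z = 1.1: A = (b + zy)y = (5.82 + 1.1×8.88)×8.88 = 138.4 m²; P = b + 2y√(1+z²) = 5.82 + 2×8.88×1.487 = 32.22 m.
Hydraulic radius R = A/P = 138.4/32.22 = 4.296 m.
Rearranging Manning's equation: n = (1/Q) A R^(2/3) S^(1/2) = (1/3080) × 138.4 × 4.296^(2/3) × √0.016 = 0.015.

n = 0.015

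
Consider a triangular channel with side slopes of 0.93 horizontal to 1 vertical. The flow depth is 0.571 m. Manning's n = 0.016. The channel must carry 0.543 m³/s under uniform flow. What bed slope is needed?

S = 0.00729

For a triangular section with side slope z = 0.93: A = zy² = 0.93×0.571² = 0.3032 m²; P = 2y√(1+z²) = 2×0.571×1.366 = 1.56 m.
Hydraulic radius R = A/P = 0.3032/1.56 = 0.1944 m.
From Manning's equation, S = [nQ / (1 A R^(2/3))]² = [0.016 × 0.543 / (1 × 0.3032 × 0.1944^(2/3))]² = 0.00729.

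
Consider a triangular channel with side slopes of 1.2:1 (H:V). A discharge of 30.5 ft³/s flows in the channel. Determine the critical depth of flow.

y_c = 2.09 ft

At critical depth, Q² T / (g A³) = 1, i.e. A³/T = Q²/g = 30.5²/32.2 = 28.89.
Trying y = 2.3 ft: A³/T = 46.34 — over.
Trying y = 2.09 ft: A³/T = 28.71 — close enough.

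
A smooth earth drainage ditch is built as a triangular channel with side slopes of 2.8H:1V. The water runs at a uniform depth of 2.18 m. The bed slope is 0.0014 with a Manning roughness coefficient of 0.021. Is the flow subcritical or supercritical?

For a triangular section with side slope z = 2.8: A = zy² = 2.8×2.18² = 13.31 m²; P = 2y√(1+z²) = 2×2.18×2.973 = 12.96 m.
Hydraulic radius R = A/P = 13.31/12.96 = 1.026 m.
V = (1/n) R^(2/3) √S = (1/0.021) × 1.026^(2/3) × √0.0014 = 1.813 m/s. Hydraulic depth D_h = A/T = 13.31/12.21 = 1.09 m.
Froude number Fr = V/√(g·D_h) = 1.813/√(9.81×1.09) = 0.554, which is less than 1, so the flow is subcritical.

subcritical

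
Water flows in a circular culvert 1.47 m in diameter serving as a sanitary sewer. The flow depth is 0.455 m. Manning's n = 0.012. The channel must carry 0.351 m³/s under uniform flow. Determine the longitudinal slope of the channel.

S = 0.000541

For a circular section of diameter D = 1.47 m at depth y = 0.455 m, the central angle is θ = 2 arccos(1 − 2y/D) = 2.36 rad. Then A = (D²/8)(θ − sin θ) = 0.4472 m² and P = Dθ/2 = 1.735 m.
Hydraulic radius R = A/P = 0.4472/1.735 = 0.2578 m.
From Manning's equation, S = [nQ / (1 A R^(2/3))]² = [0.012 × 0.351 / (1 × 0.4472 × 0.2578^(2/3))]² = 0.000541.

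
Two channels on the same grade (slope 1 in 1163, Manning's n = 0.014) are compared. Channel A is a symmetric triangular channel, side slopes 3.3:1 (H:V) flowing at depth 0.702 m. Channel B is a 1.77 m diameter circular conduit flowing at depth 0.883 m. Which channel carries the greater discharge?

Channel A: For a triangular section with side slope z = 3.3: A = zy² = 3.3×0.702² = 1.626 m²; P = 2y√(1+z²) = 2×0.702×3.448 = 4.841 m. Hydraulic radius R = A/P = 1.626/4.841 = 0.3359 m. Q_A = (1/0.014)·1.626·0.3359^(2/3)·√0.0008598 = 1.646 m³/s.
Channel B: For a circular section of diameter D = 1.77 m at depth y = 0.883 m, the central angle is θ = 2 arccos(1 − 2y/D) = 3.137 rad. Then A = (D²/8)(θ − sin θ) = 1.227 m² and P = Dθ/2 = 2.776 m. Hydraulic radius R = A/P = 1.227/2.776 = 0.4419 m. Q_B = (1/0.014)·1.227·0.4419^(2/3)·√0.0008598 = 1.491 m³/s.
Q_A = 1.646 m³/s vs Q_B = 1.491 m³/s, so channel A carries more.

channel A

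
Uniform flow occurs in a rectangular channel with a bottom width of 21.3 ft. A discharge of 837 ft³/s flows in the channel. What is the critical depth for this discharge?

For a rectangular channel, critical depth y_c = (q²/g)^(1/3) where q = Q/b = 837/21.3 = 39.3 ft²/s.
So y_c = (39.3²/32.2)^(1/3) = 3.63 ft.

y_c = 3.63 ft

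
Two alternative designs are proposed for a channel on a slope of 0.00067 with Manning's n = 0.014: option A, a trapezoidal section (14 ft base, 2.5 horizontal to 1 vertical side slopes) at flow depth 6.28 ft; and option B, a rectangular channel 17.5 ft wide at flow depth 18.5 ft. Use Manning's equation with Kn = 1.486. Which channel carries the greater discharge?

channel B

Channel A: With bottom width b = 14 ft and side slope z = 2.5: A = (b + zy)y = (14 + 2.5×6.28)×6.28 = 186.5 ft²; P = b + 2y√(1+z²) = 14 + 2×6.28×2.693 = 47.82 ft. Hydraulic radius R = A/P = 186.5/47.82 = 3.9 ft. Q_A = (1.486/0.014)·186.5·3.9^(2/3)·√0.00067 = 1270 ft³/s.
Channel B: Flow area A = b·y = 17.5 × 18.5 = 323.8 ft². Wetted perimeter P = b + 2y = 17.5 + 2×18.5 = 54.5 ft. Hydraulic radius R = A/P = 323.8/54.5 = 5.94 ft. Q_B = (1.486/0.014)·323.8·5.94^(2/3)·√0.00067 = 2918 ft³/s.
Q_A = 1270 ft³/s vs Q_B = 2918 ft³/s, so channel B carries more.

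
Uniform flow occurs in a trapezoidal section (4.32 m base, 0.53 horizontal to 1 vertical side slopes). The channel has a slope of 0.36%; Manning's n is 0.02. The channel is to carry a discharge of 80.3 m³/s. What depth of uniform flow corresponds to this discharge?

y_n = 3.18 m

Manning's equation rearranged: A R^(2/3) = nQ / (1·√S) = 0.02 × 80.3 / (√0.0036) = 26.77.
At y = 3.79 m: A R^(2/3) = 36.27 — over.
At y = 2.61 m: A R^(2/3) = 19.12 — short.
At y = 3.18 m: A R^(2/3) = 26.75 — close enough.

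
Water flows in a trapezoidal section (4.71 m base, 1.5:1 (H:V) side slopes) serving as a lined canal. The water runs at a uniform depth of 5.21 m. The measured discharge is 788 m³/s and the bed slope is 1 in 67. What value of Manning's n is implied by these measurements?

n = 0.02

With bottom width b = 4.71 m and side slope z = 1.5: A = (b + zy)y = (4.71 + 1.5×5.21)×5.21 = 65.26 m²; P = b + 2y√(1+z²) = 4.71 + 2×5.21×1.803 = 23.49 m.
Hydraulic radius R = A/P = 65.26/23.49 = 2.777 m.
Rearranging Manning's equation: n = (1/Q) A R^(2/3) S^(1/2) = (1/788) × 65.26 × 2.777^(2/3) × √0.01493 = 0.02.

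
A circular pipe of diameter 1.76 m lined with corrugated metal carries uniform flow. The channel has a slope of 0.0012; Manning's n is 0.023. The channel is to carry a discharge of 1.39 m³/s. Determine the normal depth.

y_n = 1.04 m

Manning's equation rearranged: A R^(2/3) = nQ / (1·√S) = 0.023 × 1.39 / (√0.0012) = 0.9229.
Trying y = 0.735 m: A R^(2/3) = 0.5129 — short.
Trying y = 1.27 m: A R^(2/3) = 1.225 — over.
Trying y = 1.04 m: A R^(2/3) = 0.9236 — matches.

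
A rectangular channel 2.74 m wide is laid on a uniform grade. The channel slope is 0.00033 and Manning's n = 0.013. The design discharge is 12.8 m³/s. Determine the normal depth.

y_n = 3.4 m

Manning's equation rearranged: A R^(2/3) = nQ / (1·√S) = 0.013 × 12.8 / (√0.00033) = 9.16.
Try y = 3.76 m: A R^(2/3) = 10.33 — high.
Try y = 2.34 m: A R^(2/3) = 5.817 — low.
Try y = 3.4 m: A R^(2/3) = 9.17 — matches.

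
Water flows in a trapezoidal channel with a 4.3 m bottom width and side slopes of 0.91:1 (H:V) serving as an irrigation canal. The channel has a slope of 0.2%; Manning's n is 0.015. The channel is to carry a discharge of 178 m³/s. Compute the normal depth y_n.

y_n = 4.29 m

Manning's equation rearranged: A R^(2/3) = nQ / (1·√S) = 0.015 × 178 / (√0.002) = 59.7.
At y = 3.03 m: A R^(2/3) = 30.6 — too small.
At y = 4.89 m: A R^(2/3) = 77.58 — too large.
At y = 4.29 m: A R^(2/3) = 59.77 — close enough.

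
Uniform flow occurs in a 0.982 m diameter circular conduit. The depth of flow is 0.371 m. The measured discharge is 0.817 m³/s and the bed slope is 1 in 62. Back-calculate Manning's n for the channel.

n = 0.014

For a circular section of diameter D = 0.982 m at depth y = 0.371 m, the central angle is θ = 2 arccos(1 − 2y/D) = 2.648 rad. Then A = (D²/8)(θ − sin θ) = 0.262 m² and P = Dθ/2 = 1.3 m.
Hydraulic radius R = A/P = 0.262/1.3 = 0.2016 m.
Rearranging Manning's equation: n = (1/Q) A R^(2/3) S^(1/2) = (1/0.817) × 0.262 × 0.2016^(2/3) × √0.01613 = 0.014.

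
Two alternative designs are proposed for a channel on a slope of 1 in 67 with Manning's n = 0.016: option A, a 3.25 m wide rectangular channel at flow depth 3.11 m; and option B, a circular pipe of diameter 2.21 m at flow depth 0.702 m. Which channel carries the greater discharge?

Channel A: Flow area A = b·y = 3.25 × 3.11 = 10.11 m². Wetted perimeter P = b + 2y = 3.25 + 2×3.11 = 9.47 m. Hydraulic radius R = A/P = 10.11/9.47 = 1.067 m. Q_A = (1/0.016)·10.11·1.067^(2/3)·√0.01493 = 80.6 m³/s.
Channel B: For a circular section of diameter D = 2.21 m at depth y = 0.702 m, the central angle is θ = 2 arccos(1 − 2y/D) = 2.395 rad. Then A = (D²/8)(θ − sin θ) = 1.048 m² and P = Dθ/2 = 2.646 m. Hydraulic radius R = A/P = 1.048/2.646 = 0.3958 m. Q_B = (1/0.016)·1.048·0.3958^(2/3)·√0.01493 = 4.312 m³/s.
Q_A = 80.6 m³/s vs Q_B = 4.312 m³/s, so channel A carries more.

channel A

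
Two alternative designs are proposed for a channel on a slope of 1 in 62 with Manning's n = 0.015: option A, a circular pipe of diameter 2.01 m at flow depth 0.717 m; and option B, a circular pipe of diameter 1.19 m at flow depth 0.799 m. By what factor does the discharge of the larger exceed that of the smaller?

Channel A: For a circular section of diameter D = 2.01 m at depth y = 0.717 m, the central angle is θ = 2 arccos(1 − 2y/D) = 2.56 rad. Then A = (D²/8)(θ − sin θ) = 1.016 m² and P = Dθ/2 = 2.573 m. Hydraulic radius R = A/P = 1.016/2.573 = 0.3947 m. Q_A = (1/0.015)·1.016·0.3947^(2/3)·√0.01613 = 4.627 m³/s.
Channel B: For a circular section of diameter D = 1.19 m at depth y = 0.799 m, the central angle is θ = 2 arccos(1 − 2y/D) = 3.842 rad. Then A = (D²/8)(θ − sin θ) = 0.794 m² and P = Dθ/2 = 2.286 m. Hydraulic radius R = A/P = 0.794/2.286 = 0.3474 m. Q_B = (1/0.015)·0.794·0.3474^(2/3)·√0.01613 = 3.322 m³/s.
The larger discharge is 4.627 m³/s and the smaller is 3.322 m³/s; the ratio is 1.39.

1.39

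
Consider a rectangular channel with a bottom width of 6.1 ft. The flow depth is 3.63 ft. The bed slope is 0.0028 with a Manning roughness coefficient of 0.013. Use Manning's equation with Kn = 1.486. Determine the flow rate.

Q = 188 ft³/s

Flow area A = b·y = 6.1 × 3.63 = 22.14 ft². Wetted perimeter P = b + 2y = 6.1 + 2×3.63 = 13.36 ft.
Hydraulic radius R = A/P = 22.14/13.36 = 1.657 ft.
Manning's equation: Q = (1.486/n) A R^(2/3) S^(1/2) = (1.486/0.013) × 22.14 × 1.657^(2/3) × 0.0028^(1/2) = 188 ft³/s.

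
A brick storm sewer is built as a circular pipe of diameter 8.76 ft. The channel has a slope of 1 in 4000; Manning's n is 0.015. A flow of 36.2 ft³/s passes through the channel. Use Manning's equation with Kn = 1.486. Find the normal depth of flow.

y_n = 2.84 ft

Manning's equation rearranged: A R^(2/3) = nQ / (1.486·√S) = 0.015 × 36.2 / (1.486 × √0.00025) = 23.11.
Trying y = 3.63 ft: A R^(2/3) = 36.53 — over.
Trying y = 2.43 ft: A R^(2/3) = 17.09 — short.
Trying y = 2.84 ft: A R^(2/3) = 23.11 — close enough.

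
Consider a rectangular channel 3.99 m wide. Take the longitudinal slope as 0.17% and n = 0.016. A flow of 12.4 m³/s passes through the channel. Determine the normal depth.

Manning's equation rearranged: A R^(2/3) = nQ / (1·√S) = 0.016 × 12.4 / (√0.0017) = 4.812.
At y = 1.51 m: A R^(2/3) = 5.446 — too large.
At y = 1.18 m: A R^(2/3) = 3.857 — too small.
At y = 1.38 m: A R^(2/3) = 4.807 — ≈ 4.812.

y_n = 1.38 m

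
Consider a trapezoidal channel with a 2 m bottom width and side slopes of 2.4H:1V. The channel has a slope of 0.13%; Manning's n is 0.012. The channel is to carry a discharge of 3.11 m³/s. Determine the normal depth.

Manning's equation rearranged: A R^(2/3) = nQ / (1·√S) = 0.012 × 3.11 / (√0.0013) = 1.035.
At y = 0.64 m: A R^(2/3) = 1.279 — over.
At y = 0.575 m: A R^(2/3) = 1.037 — ≈ 1.035.

y_n = 0.575 m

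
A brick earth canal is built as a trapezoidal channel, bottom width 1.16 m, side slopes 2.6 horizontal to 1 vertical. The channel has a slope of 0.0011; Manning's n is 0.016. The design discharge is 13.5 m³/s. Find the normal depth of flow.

Manning's equation rearranged: A R^(2/3) = nQ / (1·√S) = 0.016 × 13.5 / (√0.0011) = 6.513.
Try y = 1.89 m: A R^(2/3) = 11.34 — too large.
Try y = 1.32 m: A R^(2/3) = 4.833 — too small.
Try y = 1.5 m: A R^(2/3) = 6.527 — ≈ 6.513.

y_n = 1.5 m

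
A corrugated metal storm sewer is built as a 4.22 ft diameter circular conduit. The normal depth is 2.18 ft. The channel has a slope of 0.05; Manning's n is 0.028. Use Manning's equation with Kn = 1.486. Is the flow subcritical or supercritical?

For a circular section of diameter D = 4.22 ft at depth y = 2.18 ft, the central angle is θ = 2 arccos(1 − 2y/D) = 3.208 rad. Then A = (D²/8)(θ − sin θ) = 7.289 ft² and P = Dθ/2 = 6.769 ft.
Hydraulic radius R = A/P = 7.289/6.769 = 1.077 ft.
V = (1.486/n) R^(2/3) √S = (1.486/0.028) × 1.077^(2/3) × √0.05 = 12.47 ft/s. Hydraulic depth D_h = A/T = 7.289/4.218 = 1.728 ft.
Froude number Fr = V/√(g·D_h) = 12.47/√(32.2×1.728) = 1.67, which is greater than 1, so the flow is supercritical.

supercritical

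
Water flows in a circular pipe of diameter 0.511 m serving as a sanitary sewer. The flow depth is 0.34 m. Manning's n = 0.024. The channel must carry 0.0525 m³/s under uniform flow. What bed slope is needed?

For a circular section of diameter D = 0.511 m at depth y = 0.34 m, the central angle is θ = 2 arccos(1 − 2y/D) = 3.816 rad. Then A = (D²/8)(θ − sin θ) = 0.1449 m² and P = Dθ/2 = 0.9749 m.
Hydraulic radius R = A/P = 0.1449/0.9749 = 0.1486 m.
From Manning's equation, S = [nQ / (1 A R^(2/3))]² = [0.024 × 0.0525 / (1 × 0.1449 × 0.1486^(2/3))]² = 0.00096.

S = 0.00096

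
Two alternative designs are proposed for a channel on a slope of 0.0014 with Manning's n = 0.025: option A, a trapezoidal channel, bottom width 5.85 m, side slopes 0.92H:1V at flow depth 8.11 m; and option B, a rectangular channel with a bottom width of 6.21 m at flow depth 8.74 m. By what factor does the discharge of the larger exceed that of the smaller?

2.82

Channel A: With bottom width b = 5.85 m and side slope z = 0.92: A = (b + zy)y = (5.85 + 0.92×8.11)×8.11 = 108 m²; P = b + 2y√(1+z²) = 5.85 + 2×8.11×1.359 = 27.89 m. Hydraulic radius R = A/P = 108/27.89 = 3.871 m. Q_A = (1/0.025)·108·3.871^(2/3)·√0.0014 = 398.3 m³/s.
Channel B: Flow area A = b·y = 6.21 × 8.74 = 54.28 m². Wetted perimeter P = b + 2y = 6.21 + 2×8.74 = 23.69 m. Hydraulic radius R = A/P = 54.28/23.69 = 2.291 m. Q_B = (1/0.025)·54.28·2.291^(2/3)·√0.0014 = 141.2 m³/s.
The larger discharge is 398.3 m³/s and the smaller is 141.2 m³/s; the ratio is 2.82.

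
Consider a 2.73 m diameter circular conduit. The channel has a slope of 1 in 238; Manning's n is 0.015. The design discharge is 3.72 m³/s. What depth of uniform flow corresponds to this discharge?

y_n = 0.806 m

Manning's equation rearranged: A R^(2/3) = nQ / (1·√S) = 0.015 × 3.72 / (√0.004202) = 0.8608.
Try y = 0.682 m: A R^(2/3) = 0.6207 — short.
Try y = 0.895 m: A R^(2/3) = 1.054 — over.
Try y = 0.806 m: A R^(2/3) = 0.8614 — ≈ 0.8608.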